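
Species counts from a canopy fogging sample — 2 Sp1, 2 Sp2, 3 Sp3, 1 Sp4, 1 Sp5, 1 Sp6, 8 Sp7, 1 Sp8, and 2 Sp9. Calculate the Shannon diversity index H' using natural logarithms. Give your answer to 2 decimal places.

Total N = 2+2+3+1+1+1+8+1+2 = 21, so the proportions are 0.0952, 0.0952, 0.1429, 0.0476, 0.0476, 0.0476, 0.381, 0.0476, 0.0952 (working shown to 4 dp, full precision carried).
Each pᵢ ln pᵢ term: 0.0952×(-2.3514)=-0.2239, 0.0952×(-2.3514)=-0.2239, 0.1429×(-1.9459)=-0.2780, 0.0476×(-3.0445)=-0.1450, 0.0476×(-3.0445)=-0.1450, 0.0476×(-3.0445)=-0.1450, 0.381×(-0.9651)=-0.3676, 0.0476×(-3.0445)=-0.1450, 0.0952×(-2.3514)=-0.2239.
Sum = -1.8974, so H' = 1.90.

1.90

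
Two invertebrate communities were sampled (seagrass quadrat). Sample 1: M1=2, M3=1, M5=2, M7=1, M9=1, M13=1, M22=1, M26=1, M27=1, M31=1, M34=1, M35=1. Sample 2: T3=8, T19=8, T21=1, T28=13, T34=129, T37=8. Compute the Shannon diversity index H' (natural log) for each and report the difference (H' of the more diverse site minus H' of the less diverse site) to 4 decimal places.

Sample 1: N=14, proportions 0.142857, 0.071429, 0.142857, 0.071429, 0.071429, 0.071429, 0.071429, 0.071429, 0.071429, 0.071429, 0.071429, 0.071429, giving H' = 2.441015 (working shown to 6 dp, full precision carried).
Sample 2: N=167, proportions 0.047904, 0.047904, 0.005988, 0.077844, 0.772455, 0.047904, giving H' = 0.865498.
Difference = |2.441015 − 0.865498| = 1.575517, i.e. 1.5755 to 4 decimal places.

1.5755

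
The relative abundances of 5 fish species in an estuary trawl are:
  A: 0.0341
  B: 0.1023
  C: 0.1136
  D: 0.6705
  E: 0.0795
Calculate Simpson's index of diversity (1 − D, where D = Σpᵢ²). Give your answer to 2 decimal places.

0.52

D = 0.0341² + 0.1023² + 0.1136² + 0.6705² + 0.0795² = 0.0012 + 0.0105 + 0.0129 + 0.4496 + 0.0063 = 0.4804 (working shown to 4 dp, full precision carried).
So 1 − D = 0.5196, i.e. 0.52 to 2 decimal places.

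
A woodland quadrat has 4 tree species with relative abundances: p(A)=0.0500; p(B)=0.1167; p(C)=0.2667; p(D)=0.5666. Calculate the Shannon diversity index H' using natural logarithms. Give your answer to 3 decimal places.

1.075

Each pᵢ ln pᵢ term (working shown to 5 dp, full precision carried): 0.05×(-2.99573)=-0.14979, 0.1167×(-2.14815)=-0.25069, 0.2667×(-1.32163)=-0.35248, 0.5666×(-0.56810)=-0.32189.
Sum = -1.07484, so H' = 1.075.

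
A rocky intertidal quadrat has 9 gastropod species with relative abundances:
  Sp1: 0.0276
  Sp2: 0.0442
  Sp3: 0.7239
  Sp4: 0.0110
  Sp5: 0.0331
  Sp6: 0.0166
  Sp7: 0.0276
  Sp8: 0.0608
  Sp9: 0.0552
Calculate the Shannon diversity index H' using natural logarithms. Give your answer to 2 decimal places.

Each pᵢ ln pᵢ term (working shown to 4 dp, full precision carried): 0.0276×(-3.5899)=-0.0991, 0.0442×(-3.1190)=-0.1379, 0.7239×(-0.3231)=-0.2339, 0.011×(-4.5099)=-0.0496, 0.0331×(-3.4082)=-0.1128, 0.0166×(-4.0984)=-0.0680, 0.0276×(-3.5899)=-0.0991, 0.0608×(-2.8002)=-0.1703, 0.0552×(-2.8968)=-0.1599.
Sum = -1.1305, so H' = 1.13.

1.13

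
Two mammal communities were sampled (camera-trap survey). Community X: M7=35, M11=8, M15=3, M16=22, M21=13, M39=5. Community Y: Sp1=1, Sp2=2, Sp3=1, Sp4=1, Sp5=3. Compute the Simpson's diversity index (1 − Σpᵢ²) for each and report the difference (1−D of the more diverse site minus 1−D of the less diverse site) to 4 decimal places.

0.0172

Community X: N=86, proportions 0.406977, 0.093023, 0.034884, 0.255814, 0.151163, 0.05814, giving 1−D = 0.732829 (working shown to 6 dp, full precision carried).
Community Y: N=8, proportions 0.125, 0.25, 0.125, 0.125, 0.375, giving 1−D = 0.750000.
Difference = |0.732829 − 0.750000| = 0.017171, i.e. 0.0172 to 4 decimal places.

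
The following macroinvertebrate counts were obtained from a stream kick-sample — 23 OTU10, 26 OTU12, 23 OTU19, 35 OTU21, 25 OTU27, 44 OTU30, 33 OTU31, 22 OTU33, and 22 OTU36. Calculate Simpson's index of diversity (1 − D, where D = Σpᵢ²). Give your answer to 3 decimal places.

0.882

Total N = 23+26+23+35+25+44+33+22+22 = 253, so the proportions are 0.09091, 0.10277, 0.09091, 0.13834, 0.09881, 0.17391, 0.13043, 0.08696, 0.08696 (working shown to 5 dp, full precision carried).
D = 0.09091² + 0.10277² + 0.09091² + 0.13834² + 0.09881² + 0.17391² + 0.13043² + 0.08696² + 0.08696² = 0.00826 + 0.01056 + 0.00826 + 0.01914 + 0.00976 + 0.03025 + 0.01701 + 0.00756 + 0.00756 = 0.11837.
So 1 − D = 0.88163, i.e. 0.882 to 3 decimal places.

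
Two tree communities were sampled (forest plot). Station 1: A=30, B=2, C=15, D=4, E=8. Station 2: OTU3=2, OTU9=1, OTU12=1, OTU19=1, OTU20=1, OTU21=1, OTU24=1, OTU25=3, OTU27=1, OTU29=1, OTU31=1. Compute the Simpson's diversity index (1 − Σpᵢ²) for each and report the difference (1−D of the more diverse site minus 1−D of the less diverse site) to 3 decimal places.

0.235

Station 1: N=59, proportions 0.50847, 0.0339, 0.25424, 0.0678, 0.13559, giving 1−D = 0.65269 (working shown to 5 dp, full precision carried).
Station 2: N=14, proportions 0.14286, 0.07143, 0.07143, 0.07143, 0.07143, 0.07143, 0.07143, 0.21429, 0.07143, 0.07143, 0.07143, giving 1−D = 0.88776.
Difference = |0.65269 − 0.88776| = 0.23507, i.e. 0.235 to 3 decimal places.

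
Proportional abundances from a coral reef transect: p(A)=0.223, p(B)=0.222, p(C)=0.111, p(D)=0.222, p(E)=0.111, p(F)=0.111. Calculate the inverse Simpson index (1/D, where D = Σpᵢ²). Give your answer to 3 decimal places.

5.398

D = 0.223² + 0.222² + 0.111² + 0.222² + 0.111² + 0.111² = 0.0497290 + 0.0492840 + 0.0123210 + 0.0492840 + 0.0123210 + 0.0123210 = 0.1852600 (working shown to 7 dp, full precision carried).
So 1/D = 5.39782, i.e. 5.398 to 3 decimal places.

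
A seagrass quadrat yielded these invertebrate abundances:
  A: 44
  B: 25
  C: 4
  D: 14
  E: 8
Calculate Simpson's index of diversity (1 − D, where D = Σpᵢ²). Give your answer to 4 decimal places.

Total N = 44+25+4+14+8 = 95, so the proportions are 0.463158, 0.263158, 0.042105, 0.147368, 0.084211 (working shown to 6 dp, full precision carried).
D = 0.463158² + 0.263158² + 0.042105² + 0.147368² + 0.084211² = 0.214515 + 0.069252 + 0.001773 + 0.021717 + 0.007091 = 0.314349.
So 1 − D = 0.685651, i.e. 0.6857 to 4 decimal places.

0.6857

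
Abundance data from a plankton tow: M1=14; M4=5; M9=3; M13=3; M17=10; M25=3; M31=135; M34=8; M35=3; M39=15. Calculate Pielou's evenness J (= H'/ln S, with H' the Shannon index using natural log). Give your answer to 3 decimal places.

Total N = 14+5+3+3+10+3+135+8+3+15 = 199, so the proportions are 0.07035, 0.02513, 0.01508, 0.01508, 0.05025, 0.01508, 0.67839, 0.0402, 0.01508, 0.07538 (working shown to 5 dp, full precision carried).
H' = −Σ pᵢ ln pᵢ = −((-0.18673) + (-0.09256) + (-0.06324) + (-0.06324) + (-0.15029) + (-0.06324) + (-0.26324) + (-0.12920) + (-0.06324) + (-0.19487)) = 1.26983.
With S = 10 species, ln S = 2.30259, so J = 1.26983/2.30259 = 0.55148, i.e. 0.551 to 3 decimal places.

0.551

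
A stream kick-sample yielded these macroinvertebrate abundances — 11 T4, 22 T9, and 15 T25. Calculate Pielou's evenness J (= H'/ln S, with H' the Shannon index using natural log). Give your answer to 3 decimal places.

0.964

Total N = 11+22+15 = 48, so the proportions are 0.22917, 0.45833, 0.3125 (working shown to 5 dp, full precision carried).
H' = −Σ pᵢ ln pᵢ = −((-0.33763) + (-0.35757) + (-0.36348)) = 1.05869.
With S = 3 species, ln S = 1.09861, so J = 1.05869/1.09861 = 0.96366, i.e. 0.964 to 3 decimal places.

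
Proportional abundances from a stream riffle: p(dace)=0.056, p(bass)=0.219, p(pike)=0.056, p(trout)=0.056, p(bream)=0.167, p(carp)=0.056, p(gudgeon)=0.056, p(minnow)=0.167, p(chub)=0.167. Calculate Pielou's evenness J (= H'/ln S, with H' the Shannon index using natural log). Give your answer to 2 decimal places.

0.93

H' = −Σ pᵢ ln pᵢ = −((-0.1614) + (-0.3326) + (-0.1614) + (-0.1614) + (-0.2989) + (-0.1614) + (-0.1614) + (-0.2989) + (-0.2989)) = 2.0363 (working shown to 4 dp, full precision carried).
With S = 9 species, ln S = 2.1972, so J = 2.0363/2.1972 = 0.9268, i.e. 0.93 to 2 decimal places.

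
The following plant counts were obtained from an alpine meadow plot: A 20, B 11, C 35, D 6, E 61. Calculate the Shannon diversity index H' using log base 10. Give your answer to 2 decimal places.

0.58

Total N = 20+11+35+6+61 = 133, so the proportions are 0.1504, 0.0827, 0.2632, 0.0451, 0.4586 (working shown to 4 dp, full precision carried).
Each pᵢ log₁₀ pᵢ term: 0.1504×(-0.8228)=-0.1237, 0.0827×(-1.0825)=-0.0895, 0.2632×(-0.5798)=-0.1526, 0.0451×(-1.3457)=-0.0607, 0.4586×(-0.3385)=-0.1553.
Sum = -0.5818, so H' = 0.58.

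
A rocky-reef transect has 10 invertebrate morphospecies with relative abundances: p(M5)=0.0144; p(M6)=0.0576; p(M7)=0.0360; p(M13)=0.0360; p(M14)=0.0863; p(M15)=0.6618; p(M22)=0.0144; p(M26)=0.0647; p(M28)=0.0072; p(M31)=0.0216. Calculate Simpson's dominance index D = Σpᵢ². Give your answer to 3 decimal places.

0.456

D = 0.0144² + 0.0576² + 0.036² + 0.036² + 0.0863² + 0.6618² + 0.0144² + 0.0647² + 0.0072² + 0.0216² = 0.00021 + 0.00332 + 0.00130 + 0.00130 + 0.00745 + 0.43798 + 0.00021 + 0.00419 + 0.00005 + 0.00047 = 0.45646 (working shown to 5 dp, full precision carried).
To 3 decimal places, D = 0.456.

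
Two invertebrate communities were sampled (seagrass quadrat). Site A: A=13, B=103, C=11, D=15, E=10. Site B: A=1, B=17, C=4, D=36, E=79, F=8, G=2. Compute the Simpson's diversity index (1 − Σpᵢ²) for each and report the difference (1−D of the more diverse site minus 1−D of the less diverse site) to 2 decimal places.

Site A: N=152, proportions 0.0855, 0.6776, 0.0724, 0.0987, 0.0658, giving 1−D = 0.5142 (working shown to 4 dp, full precision carried).
Site B: N=147, proportions 0.0068, 0.1156, 0.0272, 0.2449, 0.5374, 0.0544, 0.0136, giving 1−D = 0.6339.
Difference = |0.5142 − 0.6339| = 0.1197, i.e. 0.12 to 2 decimal places.

0.12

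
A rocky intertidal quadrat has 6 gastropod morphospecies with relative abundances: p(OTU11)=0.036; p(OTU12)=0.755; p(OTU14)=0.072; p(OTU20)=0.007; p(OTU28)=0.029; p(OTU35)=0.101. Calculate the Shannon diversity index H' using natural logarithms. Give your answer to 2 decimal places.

Each pᵢ ln pᵢ term (working shown to 4 dp, full precision carried): 0.036×(-3.3242)=-0.1197, 0.755×(-0.2810)=-0.2122, 0.072×(-2.6311)=-0.1894, 0.007×(-4.9618)=-0.0347, 0.029×(-3.5405)=-0.1027, 0.101×(-2.2926)=-0.2316.
Sum = -0.8903, so H' = 0.89.

0.89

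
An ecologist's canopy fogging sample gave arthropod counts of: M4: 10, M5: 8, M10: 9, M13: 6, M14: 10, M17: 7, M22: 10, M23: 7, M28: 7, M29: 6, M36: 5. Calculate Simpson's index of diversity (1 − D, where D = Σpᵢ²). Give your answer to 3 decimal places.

Total N = 10+8+9+6+10+7+10+7+7+6+5 = 85, so the proportions are 0.11765, 0.09412, 0.10588, 0.07059, 0.11765, 0.08235, 0.11765, 0.08235, 0.08235, 0.07059, 0.05882 (working shown to 5 dp, full precision carried).
D = 0.11765² + 0.09412² + 0.10588² + 0.07059² + 0.11765² + 0.08235² + 0.11765² + 0.08235² + 0.08235² + 0.07059² + 0.05882² = 0.01384 + 0.00886 + 0.01121 + 0.00498 + 0.01384 + 0.00678 + 0.01384 + 0.00678 + 0.00678 + 0.00498 + 0.00346 = 0.09536.
So 1 − D = 0.90464, i.e. 0.905 to 3 decimal places.

0.905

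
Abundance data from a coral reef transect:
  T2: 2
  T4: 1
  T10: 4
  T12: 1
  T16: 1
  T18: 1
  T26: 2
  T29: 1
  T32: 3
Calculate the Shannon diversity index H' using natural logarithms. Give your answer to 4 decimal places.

2.0467

Total N = 2+1+4+1+1+1+2+1+3 = 16, so the proportions are 0.125, 0.0625, 0.25, 0.0625, 0.0625, 0.0625, 0.125, 0.0625, 0.1875 (working shown to 6 dp, full precision carried).
Each pᵢ ln pᵢ term: 0.125×(-2.079442)=-0.259930, 0.0625×(-2.772589)=-0.173287, 0.25×(-1.386294)=-0.346574, 0.0625×(-2.772589)=-0.173287, 0.0625×(-2.772589)=-0.173287, 0.0625×(-2.772589)=-0.173287, 0.125×(-2.079442)=-0.259930, 0.0625×(-2.772589)=-0.173287, 0.1875×(-1.673976)=-0.313871.
Sum = -2.046739, so H' = 2.0467.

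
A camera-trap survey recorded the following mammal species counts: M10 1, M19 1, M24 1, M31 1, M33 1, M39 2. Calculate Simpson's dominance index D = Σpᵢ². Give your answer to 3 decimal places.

Total N = 1+1+1+1+1+2 = 7, so the proportions are 0.14286, 0.14286, 0.14286, 0.14286, 0.14286, 0.28571 (working shown to 5 dp, full precision carried).
D = 0.14286² + 0.14286² + 0.14286² + 0.14286² + 0.14286² + 0.28571² = 0.02041 + 0.02041 + 0.02041 + 0.02041 + 0.02041 + 0.08163 = 0.18367.
To 3 decimal places, D = 0.184.

0.184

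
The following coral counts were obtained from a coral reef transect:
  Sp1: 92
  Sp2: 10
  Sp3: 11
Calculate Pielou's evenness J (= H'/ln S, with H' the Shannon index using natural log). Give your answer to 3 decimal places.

Total N = 92+10+11 = 113, so the proportions are 0.81416, 0.0885, 0.09735 (working shown to 5 dp, full precision carried).
H' = −Σ pᵢ ln pᵢ = −((-0.16739) + (-0.21458) + (-0.22676)) = 0.60874.
With S = 3 species, ln S = 1.09861, so J = 0.60874/1.09861 = 0.55410, i.e. 0.554 to 3 decimal places.

0.554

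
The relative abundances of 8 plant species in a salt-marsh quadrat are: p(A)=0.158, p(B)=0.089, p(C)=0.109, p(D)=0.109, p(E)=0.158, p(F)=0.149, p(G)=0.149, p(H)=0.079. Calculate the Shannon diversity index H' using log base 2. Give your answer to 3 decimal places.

2.957

Each pᵢ log₂ pᵢ term (working shown to 5 dp, full precision carried): 0.158×(-2.66200)=-0.42060, 0.089×(-3.49005)=-0.31061, 0.109×(-3.19760)=-0.34854, 0.109×(-3.19760)=-0.34854, 0.158×(-2.66200)=-0.42060, 0.149×(-2.74662)=-0.40925, 0.149×(-2.74662)=-0.40925, 0.079×(-3.66200)=-0.28930.
Sum = -2.95667, so H' = 2.957.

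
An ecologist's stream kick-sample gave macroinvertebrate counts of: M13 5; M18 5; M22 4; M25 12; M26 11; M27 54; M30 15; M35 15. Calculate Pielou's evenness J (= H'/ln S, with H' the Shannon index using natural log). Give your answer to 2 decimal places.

0.82

Total N = 5+5+4+12+11+54+15+15 = 121, so the proportions are 0.0413, 0.0413, 0.0331, 0.0992, 0.0909, 0.4463, 0.124, 0.124 (working shown to 4 dp, full precision carried).
H' = −Σ pᵢ ln pᵢ = −((-0.1317) + (-0.1317) + (-0.1127) + (-0.2292) + (-0.2180) + (-0.3601) + (-0.2588) + (-0.2588)) = 1.7009.
With S = 8 species, ln S = 2.0794, so J = 1.7009/2.0794 = 0.8180, i.e. 0.82 to 2 decimal places.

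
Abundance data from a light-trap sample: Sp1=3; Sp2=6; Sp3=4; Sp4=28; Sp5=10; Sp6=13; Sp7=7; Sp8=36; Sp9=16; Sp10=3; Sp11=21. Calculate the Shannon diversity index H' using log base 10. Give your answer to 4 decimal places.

Total N = 3+6+4+28+10+13+7+36+16+3+21 = 147, so the proportions are 0.020408, 0.040816, 0.027211, 0.190476, 0.068027, 0.088435, 0.047619, 0.244898, 0.108844, 0.020408, 0.142857 (working shown to 6 dp, full precision carried).
Each pᵢ log₁₀ pᵢ term: 0.020408×(-1.690196)=-0.034494, 0.040816×(-1.389166)=-0.056701, 0.027211×(-1.565257)=-0.042592, 0.190476×(-0.720159)=-0.137173, 0.068027×(-1.167317)=-0.079409, 0.088435×(-1.053374)=-0.093156, 0.047619×(-1.322219)=-0.062963, 0.244898×(-0.611015)=-0.149636, 0.108844×(-0.963197)=-0.104838, 0.020408×(-1.690196)=-0.034494, 0.142857×(-0.845098)=-0.120728.
Sum = -0.916184, so H' = 0.9162.

0.9162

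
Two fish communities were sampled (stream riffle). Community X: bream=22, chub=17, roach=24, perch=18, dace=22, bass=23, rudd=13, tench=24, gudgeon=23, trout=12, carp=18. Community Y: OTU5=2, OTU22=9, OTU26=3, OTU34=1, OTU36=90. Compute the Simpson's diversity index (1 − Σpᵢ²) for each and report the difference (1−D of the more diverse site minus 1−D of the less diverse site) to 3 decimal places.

Community X: N=216, proportions 0.10185, 0.0787, 0.11111, 0.08333, 0.10185, 0.10648, 0.06019, 0.11111, 0.10648, 0.05556, 0.08333, giving 1−D = 0.90509 (working shown to 5 dp, full precision carried).
Community Y: N=105, proportions 0.01905, 0.08571, 0.02857, 0.00952, 0.85714, giving 1−D = 0.25669.
Difference = |0.90509 − 0.25669| = 0.64840, i.e. 0.648 to 3 decimal places.

0.648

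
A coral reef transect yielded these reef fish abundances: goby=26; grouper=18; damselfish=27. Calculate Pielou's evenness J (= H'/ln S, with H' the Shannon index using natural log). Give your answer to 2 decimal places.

0.99

Total N = 26+18+27 = 71, so the proportions are 0.3662, 0.2535, 0.3803 (working shown to 4 dp, full precision carried).
H' = −Σ pᵢ ln pᵢ = −((-0.3679) + (-0.3479) + (-0.3677)) = 1.0835.
With S = 3 species, ln S = 1.0986, so J = 1.0835/1.0986 = 0.9862, i.e. 0.99 to 2 decimal places.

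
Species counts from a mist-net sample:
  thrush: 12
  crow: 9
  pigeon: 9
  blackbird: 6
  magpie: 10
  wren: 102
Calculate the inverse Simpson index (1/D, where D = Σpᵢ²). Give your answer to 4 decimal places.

Total N = 12+9+9+6+10+102 = 148, so the proportions are 0.0810811, 0.0608108, 0.0608108, 0.0405405, 0.0675676, 0.6891892 (working shown to 7 dp, full precision carried).
D = 0.0810811² + 0.0608108² + 0.0608108² + 0.0405405² + 0.0675676² + 0.6891892² = 0.0065741 + 0.0036980 + 0.0036980 + 0.0016435 + 0.0045654 + 0.4749817 = 0.4951607.
So 1/D = 2.019546, i.e. 2.0195 to 4 decimal places.

2.0195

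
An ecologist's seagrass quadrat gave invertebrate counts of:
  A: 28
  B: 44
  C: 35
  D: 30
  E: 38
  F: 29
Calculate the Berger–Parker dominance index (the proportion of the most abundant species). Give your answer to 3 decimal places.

0.216

Total N = 28+44+35+30+38+29 = 204, so the proportions are 0.13725, 0.21569, 0.17157, 0.14706, 0.18627, 0.14216 (working shown to 5 dp, full precision carried).
The largest proportion is 0.21569, i.e. d = 0.216 to 3 decimal places.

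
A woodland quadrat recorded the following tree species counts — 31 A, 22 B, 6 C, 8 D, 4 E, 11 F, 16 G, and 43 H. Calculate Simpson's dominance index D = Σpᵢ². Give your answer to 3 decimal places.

Total N = 31+22+6+8+4+11+16+43 = 141, so the proportions are 0.21986, 0.15603, 0.04255, 0.05674, 0.02837, 0.07801, 0.11348, 0.30496 (working shown to 5 dp, full precision carried).
D = 0.21986² + 0.15603² + 0.04255² + 0.05674² + 0.02837² + 0.07801² + 0.11348² + 0.30496² = 0.04834 + 0.02434 + 0.00181 + 0.00322 + 0.00080 + 0.00609 + 0.01288 + 0.09300 = 0.19048.
To 3 decimal places, D = 0.190.

0.190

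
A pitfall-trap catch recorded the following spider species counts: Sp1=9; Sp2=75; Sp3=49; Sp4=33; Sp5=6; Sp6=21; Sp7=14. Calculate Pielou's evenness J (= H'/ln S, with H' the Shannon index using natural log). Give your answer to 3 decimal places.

Total N = 9+75+49+33+6+21+14 = 207, so the proportions are 0.04348, 0.36232, 0.23671, 0.15942, 0.02899, 0.10145, 0.06763 (working shown to 5 dp, full precision carried).
H' = −Σ pᵢ ln pᵢ = −((-0.13633) + (-0.36784) + (-0.34108) + (-0.29273) + (-0.10264) + (-0.23214) + (-0.18218)) = 1.65493.
With S = 7 species, ln S = 1.94591, so J = 1.65493/1.94591 = 0.85046, i.e. 0.850 to 3 decimal places.

0.850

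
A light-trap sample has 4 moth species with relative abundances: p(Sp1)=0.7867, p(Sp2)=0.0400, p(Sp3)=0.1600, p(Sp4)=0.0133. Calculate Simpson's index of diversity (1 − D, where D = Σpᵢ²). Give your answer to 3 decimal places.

D = 0.7867² + 0.04² + 0.16² + 0.0133² = 0.61890 + 0.00160 + 0.02560 + 0.00018 = 0.64627 (working shown to 5 dp, full precision carried).
So 1 − D = 0.35373, i.e. 0.354 to 3 decimal places.

0.354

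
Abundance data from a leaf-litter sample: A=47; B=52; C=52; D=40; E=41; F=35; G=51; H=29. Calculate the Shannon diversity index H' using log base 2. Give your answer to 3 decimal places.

2.974

Total N = 47+52+52+40+41+35+51+29 = 347, so the proportions are 0.13545, 0.14986, 0.14986, 0.11527, 0.11816, 0.10086, 0.14697, 0.08357 (working shown to 5 dp, full precision carried).
Each pᵢ log₂ pᵢ term: 0.13545×(-2.88420)=-0.39066, 0.14986×(-2.73835)=-0.41036, 0.14986×(-2.73835)=-0.41036, 0.11527×(-3.11686)=-0.35929, 0.11816×(-3.08124)=-0.36407, 0.10086×(-3.30951)=-0.33381, 0.14697×(-2.76637)=-0.40658, 0.08357×(-3.58081)=-0.29926.
Sum = -2.97439, so H' = 2.974.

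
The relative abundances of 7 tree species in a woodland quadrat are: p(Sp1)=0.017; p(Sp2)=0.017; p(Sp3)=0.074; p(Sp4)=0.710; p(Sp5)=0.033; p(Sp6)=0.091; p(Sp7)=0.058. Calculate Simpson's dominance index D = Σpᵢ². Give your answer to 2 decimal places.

0.52

D = 0.017² + 0.017² + 0.074² + 0.71² + 0.033² + 0.091² + 0.058² = 0.0003 + 0.0003 + 0.0055 + 0.5041 + 0.0011 + 0.0083 + 0.0034 = 0.5229 (working shown to 4 dp, full precision carried).
To 2 decimal places, D = 0.52.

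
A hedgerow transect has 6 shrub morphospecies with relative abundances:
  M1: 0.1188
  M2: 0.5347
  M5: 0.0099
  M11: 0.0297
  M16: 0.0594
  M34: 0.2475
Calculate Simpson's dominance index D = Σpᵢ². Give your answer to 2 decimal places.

D = 0.1188² + 0.5347² + 0.0099² + 0.0297² + 0.0594² + 0.2475² = 0.0141 + 0.2859 + 0.0001 + 0.0009 + 0.0035 + 0.0613 = 0.3658 (working shown to 4 dp, full precision carried).
To 2 decimal places, D = 0.37.

0.37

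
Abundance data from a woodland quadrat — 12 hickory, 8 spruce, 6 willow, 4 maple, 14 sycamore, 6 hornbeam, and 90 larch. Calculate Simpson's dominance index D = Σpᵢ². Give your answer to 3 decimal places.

Total N = 12+8+6+4+14+6+90 = 140, so the proportions are 0.08571, 0.05714, 0.04286, 0.02857, 0.1, 0.04286, 0.64286 (working shown to 5 dp, full precision carried).
D = 0.08571² + 0.05714² + 0.04286² + 0.02857² + 0.1² + 0.04286² + 0.64286² = 0.00735 + 0.00327 + 0.00184 + 0.00082 + 0.01000 + 0.00184 + 0.41327 = 0.43837.
To 3 decimal places, D = 0.438.

0.438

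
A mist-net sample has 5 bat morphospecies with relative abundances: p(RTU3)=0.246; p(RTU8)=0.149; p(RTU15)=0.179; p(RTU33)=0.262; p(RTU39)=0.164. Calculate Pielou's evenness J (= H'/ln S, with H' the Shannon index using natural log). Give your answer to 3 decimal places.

H' = −Σ pᵢ ln pᵢ = −((-0.34500) + (-0.28367) + (-0.30795) + (-0.35093) + (-0.29649)) = 1.58403 (working shown to 5 dp, full precision carried).
With S = 5 species, ln S = 1.60944, so J = 1.58403/1.60944 = 0.98421, i.e. 0.984 to 3 decimal places.

0.984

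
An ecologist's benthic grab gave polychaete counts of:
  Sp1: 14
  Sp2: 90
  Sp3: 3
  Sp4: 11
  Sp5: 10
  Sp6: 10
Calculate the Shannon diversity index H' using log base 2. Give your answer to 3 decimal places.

Total N = 14+90+3+11+10+10 = 138, so the proportions are 0.10145, 0.65217, 0.02174, 0.07971, 0.07246, 0.07246 (working shown to 5 dp, full precision carried).
Each pᵢ log₂ pᵢ term: 0.10145×(-3.30117)=-0.33490, 0.65217×(-0.61667)=-0.40218, 0.02174×(-5.52356)=-0.12008, 0.07971×(-3.64909)=-0.29087, 0.07246×(-3.78660)=-0.27439, 0.07246×(-3.78660)=-0.27439.
Sum = -1.69681, so H' = 1.697.

1.697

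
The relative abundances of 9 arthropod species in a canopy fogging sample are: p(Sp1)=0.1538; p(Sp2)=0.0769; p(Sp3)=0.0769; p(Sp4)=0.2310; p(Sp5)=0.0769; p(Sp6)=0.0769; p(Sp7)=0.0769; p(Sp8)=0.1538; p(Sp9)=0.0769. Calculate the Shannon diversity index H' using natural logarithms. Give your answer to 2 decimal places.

Each pᵢ ln pᵢ term (working shown to 4 dp, full precision carried): 0.1538×(-1.8721)=-0.2879, 0.0769×(-2.5652)=-0.1973, 0.0769×(-2.5652)=-0.1973, 0.231×(-1.4653)=-0.3385, 0.0769×(-2.5652)=-0.1973, 0.0769×(-2.5652)=-0.1973, 0.0769×(-2.5652)=-0.1973, 0.1538×(-1.8721)=-0.2879, 0.0769×(-2.5652)=-0.1973.
Sum = -2.0980, so H' = 2.10.

2.10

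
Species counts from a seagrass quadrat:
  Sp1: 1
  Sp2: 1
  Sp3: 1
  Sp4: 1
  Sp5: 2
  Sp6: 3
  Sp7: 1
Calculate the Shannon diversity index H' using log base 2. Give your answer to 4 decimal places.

Total N = 1+1+1+1+2+3+1 = 10, so the proportions are 0.1, 0.1, 0.1, 0.1, 0.2, 0.3, 0.1 (working shown to 6 dp, full precision carried).
Each pᵢ log₂ pᵢ term: 0.1×(-3.321928)=-0.332193, 0.1×(-3.321928)=-0.332193, 0.1×(-3.321928)=-0.332193, 0.1×(-3.321928)=-0.332193, 0.2×(-2.321928)=-0.464386, 0.3×(-1.736966)=-0.521090, 0.1×(-3.321928)=-0.332193.
Sum = -2.646439, so H' = 2.6464.

2.6464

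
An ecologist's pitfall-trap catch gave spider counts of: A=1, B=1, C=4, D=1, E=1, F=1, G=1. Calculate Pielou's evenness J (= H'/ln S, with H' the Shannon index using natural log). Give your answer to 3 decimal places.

Total N = 1+1+4+1+1+1+1 = 10, so the proportions are 0.1, 0.1, 0.4, 0.1, 0.1, 0.1, 0.1 (working shown to 5 dp, full precision carried).
H' = −Σ pᵢ ln pᵢ = −((-0.23026) + (-0.23026) + (-0.36652) + (-0.23026) + (-0.23026) + (-0.23026) + (-0.23026)) = 1.74807.
With S = 7 species, ln S = 1.94591, so J = 1.74807/1.94591 = 0.89833, i.e. 0.898 to 3 decimal places.

0.898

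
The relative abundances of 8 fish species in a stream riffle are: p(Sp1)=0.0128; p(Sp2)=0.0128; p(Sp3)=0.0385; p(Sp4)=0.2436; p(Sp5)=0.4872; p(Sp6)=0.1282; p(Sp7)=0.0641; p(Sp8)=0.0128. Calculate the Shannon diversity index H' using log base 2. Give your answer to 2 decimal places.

Each pᵢ log₂ pᵢ term (working shown to 4 dp, full precision carried): 0.0128×(-6.2877)=-0.0805, 0.0128×(-6.2877)=-0.0805, 0.0385×(-4.6990)=-0.1809, 0.2436×(-2.0374)=-0.4963, 0.4872×(-1.0374)=-0.5054, 0.1282×(-2.9635)=-0.3799, 0.0641×(-3.9635)=-0.2541, 0.0128×(-6.2877)=-0.0805.
Sum = -2.0581, so H' = 2.06.

2.06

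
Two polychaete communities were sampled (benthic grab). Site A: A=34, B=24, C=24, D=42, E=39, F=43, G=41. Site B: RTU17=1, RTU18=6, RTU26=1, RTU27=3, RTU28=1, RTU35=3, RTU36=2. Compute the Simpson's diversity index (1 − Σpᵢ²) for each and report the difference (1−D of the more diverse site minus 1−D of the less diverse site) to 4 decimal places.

Site A: N=247, proportions 0.13765182, 0.09716599, 0.09716599, 0.17004049, 0.15789474, 0.17408907, 0.1659919, giving 1−D = 0.85046469 (working shown to 8 dp, full precision carried).
Site B: N=17, proportions 0.05882353, 0.35294118, 0.05882353, 0.17647059, 0.05882353, 0.17647059, 0.11764706, giving 1−D = 0.78892734.
Difference = |0.85046469 − 0.78892734| = 0.06153735, i.e. 0.0615 to 4 decimal places.

0.0615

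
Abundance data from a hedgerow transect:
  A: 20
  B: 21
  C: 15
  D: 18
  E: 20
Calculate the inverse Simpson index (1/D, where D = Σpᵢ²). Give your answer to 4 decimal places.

4.9363

Total N = 20+21+15+18+20 = 94, so the proportions are 0.21276596, 0.22340426, 0.15957447, 0.19148936, 0.21276596 (working shown to 8 dp, full precision carried).
D = 0.21276596² + 0.22340426² + 0.15957447² + 0.19148936² + 0.21276596² = 0.04526935 + 0.04990946 + 0.02546401 + 0.03666818 + 0.04526935 = 0.20258035.
So 1/D = 4.936313, i.e. 4.9363 to 4 decimal places.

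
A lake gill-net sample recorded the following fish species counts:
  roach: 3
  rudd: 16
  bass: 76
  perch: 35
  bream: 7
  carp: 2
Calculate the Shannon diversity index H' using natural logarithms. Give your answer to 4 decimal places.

1.2205

Total N = 3+16+76+35+7+2 = 139, so the proportions are 0.021583, 0.115108, 0.546763, 0.251799, 0.05036, 0.014388 (working shown to 6 dp, full precision carried).
Each pᵢ ln pᵢ term: 0.021583×(-3.835862)=-0.082788, 0.115108×(-2.161885)=-0.248850, 0.546763×(-0.603741)=-0.330103, 0.251799×(-1.379126)=-0.347262, 0.05036×(-2.988564)=-0.150503, 0.014388×(-4.241327)=-0.061026.
Sum = -1.220533, so H' = 1.2205.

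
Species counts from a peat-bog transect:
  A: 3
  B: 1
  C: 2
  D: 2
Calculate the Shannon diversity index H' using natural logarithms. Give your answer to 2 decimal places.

Total N = 3+1+2+2 = 8, so the proportions are 0.375, 0.125, 0.25, 0.25 (working shown to 4 dp, full precision carried).
Each pᵢ ln pᵢ term: 0.375×(-0.9808)=-0.3678, 0.125×(-2.0794)=-0.2599, 0.25×(-1.3863)=-0.3466, 0.25×(-1.3863)=-0.3466.
Sum = -1.3209, so H' = 1.32.

1.32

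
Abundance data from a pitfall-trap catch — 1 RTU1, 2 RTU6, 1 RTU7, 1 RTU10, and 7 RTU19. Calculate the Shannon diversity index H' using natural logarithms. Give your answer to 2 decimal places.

Total N = 1+2+1+1+7 = 12, so the proportions are 0.0833, 0.1667, 0.0833, 0.0833, 0.5833 (working shown to 4 dp, full precision carried).
Each pᵢ ln pᵢ term: 0.0833×(-2.4849)=-0.2071, 0.1667×(-1.7918)=-0.2986, 0.0833×(-2.4849)=-0.2071, 0.0833×(-2.4849)=-0.2071, 0.5833×(-0.5390)=-0.3144.
Sum = -1.2343, so H' = 1.23.

1.23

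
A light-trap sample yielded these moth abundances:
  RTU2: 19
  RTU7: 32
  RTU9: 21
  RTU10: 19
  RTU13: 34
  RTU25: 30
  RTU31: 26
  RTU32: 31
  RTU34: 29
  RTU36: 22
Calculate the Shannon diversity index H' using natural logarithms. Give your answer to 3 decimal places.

Total N = 19+32+21+19+34+30+26+31+29+22 = 263, so the proportions are 0.07224, 0.12167, 0.07985, 0.07224, 0.12928, 0.11407, 0.09886, 0.11787, 0.11027, 0.08365 (working shown to 5 dp, full precision carried).
Each pᵢ ln pᵢ term: 0.07224×(-2.62772)=-0.18983, 0.12167×(-2.10642)=-0.25629, 0.07985×(-2.52763)=-0.20183, 0.07224×(-2.62772)=-0.18983, 0.12928×(-2.04579)=-0.26448, 0.11407×(-2.17096)=-0.24764, 0.09886×(-2.31406)=-0.22877, 0.11787×(-2.13817)=-0.25203, 0.11027×(-2.20486)=-0.24312, 0.08365×(-2.48111)=-0.20755.
Sum = -2.28136, so H' = 2.281.

2.281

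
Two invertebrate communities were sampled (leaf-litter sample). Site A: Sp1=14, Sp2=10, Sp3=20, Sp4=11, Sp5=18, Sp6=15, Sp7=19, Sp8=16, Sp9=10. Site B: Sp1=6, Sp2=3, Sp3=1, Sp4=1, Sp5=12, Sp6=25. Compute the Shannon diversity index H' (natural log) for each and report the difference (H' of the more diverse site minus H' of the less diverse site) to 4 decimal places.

0.8859

Site A: N=133, proportions 0.105263, 0.075188, 0.150376, 0.082707, 0.135338, 0.112782, 0.142857, 0.120301, 0.075188, giving H' = 2.166716 (working shown to 6 dp, full precision carried).
Site B: N=48, proportions 0.125, 0.0625, 0.020833, 0.020833, 0.25, 0.520833, giving H' = 1.280843.
Difference = |2.166716 − 1.280843| = 0.885873, i.e. 0.8859 to 4 decimal places.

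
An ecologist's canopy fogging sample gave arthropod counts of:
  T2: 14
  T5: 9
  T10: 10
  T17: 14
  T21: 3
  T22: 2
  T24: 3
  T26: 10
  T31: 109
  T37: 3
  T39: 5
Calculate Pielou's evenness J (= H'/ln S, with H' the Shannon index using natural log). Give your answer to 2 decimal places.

0.63

Total N = 14+9+10+14+3+2+3+10+109+3+5 = 182, so the proportions are 0.0769, 0.0495, 0.0549, 0.0769, 0.0165, 0.011, 0.0165, 0.0549, 0.5989, 0.0165, 0.0275 (working shown to 4 dp, full precision carried).
H' = −Σ pᵢ ln pᵢ = −((-0.1973) + (-0.1487) + (-0.1594) + (-0.1973) + (-0.0677) + (-0.0496) + (-0.0677) + (-0.1594) + (-0.3070) + (-0.0677) + (-0.0988)) = 1.5205.
With S = 11 species, ln S = 2.3979, so J = 1.5205/2.3979 = 0.6341, i.e. 0.63 to 2 decimal places.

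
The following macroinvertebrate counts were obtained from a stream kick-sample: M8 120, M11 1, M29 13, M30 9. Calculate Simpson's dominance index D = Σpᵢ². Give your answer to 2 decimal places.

Total N = 120+1+13+9 = 143, so the proportions are 0.8392, 0.007, 0.0909, 0.0629 (working shown to 4 dp, full precision carried).
D = 0.8392² + 0.007² + 0.0909² + 0.0629² = 0.7042 + 0.0000 + 0.0083 + 0.0040 = 0.7165.
To 2 decimal places, D = 0.72.

0.72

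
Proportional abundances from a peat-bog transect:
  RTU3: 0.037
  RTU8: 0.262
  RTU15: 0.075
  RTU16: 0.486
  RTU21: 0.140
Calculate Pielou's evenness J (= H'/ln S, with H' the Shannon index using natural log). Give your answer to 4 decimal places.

H' = −Σ pᵢ ln pᵢ = −((-0.121983) + (-0.350926) + (-0.194270) + (-0.350672) + (-0.275256)) = 1.293106 (working shown to 6 dp, full precision carried).
With S = 5 species, ln S = 1.609438, so J = 1.293106/1.609438 = 0.803452, i.e. 0.8035 to 4 decimal places.

0.8035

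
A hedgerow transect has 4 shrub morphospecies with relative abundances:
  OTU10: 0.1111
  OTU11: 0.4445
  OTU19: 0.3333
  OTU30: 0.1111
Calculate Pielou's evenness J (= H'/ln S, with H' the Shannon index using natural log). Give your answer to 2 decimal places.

0.88

H' = −Σ pᵢ ln pᵢ = −((-0.2441) + (-0.3604) + (-0.3662) + (-0.2441)) = 1.2148 (working shown to 4 dp, full precision carried).
With S = 4 species, ln S = 1.3863, so J = 1.2148/1.3863 = 0.8763, i.e. 0.88 to 2 decimal places.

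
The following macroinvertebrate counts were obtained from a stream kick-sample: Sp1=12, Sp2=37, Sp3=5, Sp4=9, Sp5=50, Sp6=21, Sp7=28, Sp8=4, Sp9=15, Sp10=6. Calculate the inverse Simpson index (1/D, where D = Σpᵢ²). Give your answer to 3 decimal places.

Total N = 12+37+5+9+50+21+28+4+15+6 = 187, so the proportions are 0.0641711, 0.197861, 0.026738, 0.0481283, 0.2673797, 0.1122995, 0.1497326, 0.0213904, 0.0802139, 0.0320856 (working shown to 7 dp, full precision carried).
D = 0.0641711² + 0.197861² + 0.026738² + 0.0481283² + 0.2673797² + 0.1122995² + 0.1497326² + 0.0213904² + 0.0802139² + 0.0320856² = 0.0041179 + 0.0391490 + 0.0007149 + 0.0023163 + 0.0714919 + 0.0126112 + 0.0224199 + 0.0004575 + 0.0064343 + 0.0010295 = 0.1607424.
So 1/D = 6.22114, i.e. 6.221 to 3 decimal places.

6.221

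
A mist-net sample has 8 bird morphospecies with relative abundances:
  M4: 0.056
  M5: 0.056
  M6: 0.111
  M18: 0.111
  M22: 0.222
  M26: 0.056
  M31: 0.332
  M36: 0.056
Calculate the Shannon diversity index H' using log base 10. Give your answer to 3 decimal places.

0.796

Each pᵢ log₁₀ pᵢ term (working shown to 5 dp, full precision carried): 0.056×(-1.25181)=-0.07010, 0.056×(-1.25181)=-0.07010, 0.111×(-0.95468)=-0.10597, 0.111×(-0.95468)=-0.10597, 0.222×(-0.65365)=-0.14511, 0.056×(-1.25181)=-0.07010, 0.332×(-0.47886)=-0.15898, 0.056×(-1.25181)=-0.07010.
Sum = -0.79644, so H' = 0.796.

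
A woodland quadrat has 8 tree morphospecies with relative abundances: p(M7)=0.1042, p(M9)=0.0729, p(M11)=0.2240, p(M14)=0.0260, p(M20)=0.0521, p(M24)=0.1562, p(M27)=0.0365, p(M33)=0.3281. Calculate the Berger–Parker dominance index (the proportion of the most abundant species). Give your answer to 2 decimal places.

The largest proportion is 0.3281, i.e. d = 0.33 to 2 decimal places.

0.33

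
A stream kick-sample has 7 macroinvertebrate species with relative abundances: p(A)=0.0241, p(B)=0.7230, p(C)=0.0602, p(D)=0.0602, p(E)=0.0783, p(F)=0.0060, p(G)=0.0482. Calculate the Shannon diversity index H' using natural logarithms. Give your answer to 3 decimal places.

Each pᵢ ln pᵢ term (working shown to 5 dp, full precision carried): 0.0241×(-3.72554)=-0.08979, 0.723×(-0.32435)=-0.23450, 0.0602×(-2.81008)=-0.16917, 0.0602×(-2.81008)=-0.16917, 0.0783×(-2.54721)=-0.19945, 0.006×(-5.11600)=-0.03070, 0.0482×(-3.03240)=-0.14616.
Sum = -1.03893, so H' = 1.039.

1.039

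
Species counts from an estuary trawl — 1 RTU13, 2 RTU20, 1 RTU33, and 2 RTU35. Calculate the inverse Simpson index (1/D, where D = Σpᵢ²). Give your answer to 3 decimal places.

3.600

Total N = 1+2+1+2 = 6, so the proportions are 0.1666667, 0.3333333, 0.1666667, 0.3333333 (working shown to 7 dp, full precision carried).
D = 0.1666667² + 0.3333333² + 0.1666667² + 0.3333333² = 0.0277778 + 0.1111111 + 0.0277778 + 0.1111111 = 0.2777778.
So 1/D = 3.60000, i.e. 3.600 to 3 decimal places.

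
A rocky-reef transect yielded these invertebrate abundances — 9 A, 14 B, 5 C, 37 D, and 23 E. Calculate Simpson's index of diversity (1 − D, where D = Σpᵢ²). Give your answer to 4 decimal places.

0.7159

Total N = 9+14+5+37+23 = 88, so the proportions are 0.102273, 0.159091, 0.056818, 0.420455, 0.261364 (working shown to 6 dp, full precision carried).
D = 0.102273² + 0.159091² + 0.056818² + 0.420455² + 0.261364² = 0.010460 + 0.025310 + 0.003228 + 0.176782 + 0.068311 = 0.284091.
So 1 − D = 0.715909, i.e. 0.7159 to 4 decimal places.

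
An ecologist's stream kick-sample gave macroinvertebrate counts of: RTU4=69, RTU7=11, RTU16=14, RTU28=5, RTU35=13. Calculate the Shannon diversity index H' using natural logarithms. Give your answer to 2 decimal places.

Total N = 69+11+14+5+13 = 112, so the proportions are 0.6161, 0.0982, 0.125, 0.0446, 0.1161 (working shown to 4 dp, full precision carried).
Each pᵢ ln pᵢ term: 0.6161×(-0.4844)=-0.2984, 0.0982×(-2.3206)=-0.2279, 0.125×(-2.0794)=-0.2599, 0.0446×(-3.1091)=-0.1388, 0.1161×(-2.1535)=-0.2500.
Sum = -1.1750, so H' = 1.18.

1.18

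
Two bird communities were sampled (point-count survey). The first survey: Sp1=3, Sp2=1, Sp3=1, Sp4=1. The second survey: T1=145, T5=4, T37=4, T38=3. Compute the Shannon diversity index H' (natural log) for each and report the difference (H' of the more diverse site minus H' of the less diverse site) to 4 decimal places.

The first survey: N=6, proportions 0.5, 0.1666667, 0.1666667, 0.1666667, giving H' = 1.2424533 (working shown to 7 dp, full precision carried).
The second survey: N=156, proportions 0.9294872, 0.025641, 0.025641, 0.0192308, giving H' = 0.3318266.
Difference = |1.2424533 − 0.3318266| = 0.9106267, i.e. 0.9106 to 4 decimal places.

0.9106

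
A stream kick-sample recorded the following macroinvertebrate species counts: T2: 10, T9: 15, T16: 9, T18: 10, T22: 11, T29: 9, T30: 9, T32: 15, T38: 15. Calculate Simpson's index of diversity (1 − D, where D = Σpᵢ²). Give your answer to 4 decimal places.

Total N = 10+15+9+10+11+9+9+15+15 = 103, so the proportions are 0.097087, 0.145631, 0.087379, 0.097087, 0.106796, 0.087379, 0.087379, 0.145631, 0.145631 (working shown to 6 dp, full precision carried).
D = 0.097087² + 0.145631² + 0.087379² + 0.097087² + 0.106796² + 0.087379² + 0.087379² + 0.145631² + 0.145631² = 0.009426 + 0.021208 + 0.007635 + 0.009426 + 0.011405 + 0.007635 + 0.007635 + 0.021208 + 0.021208 = 0.116788.
So 1 − D = 0.883212, i.e. 0.8832 to 4 decimal places.

0.8832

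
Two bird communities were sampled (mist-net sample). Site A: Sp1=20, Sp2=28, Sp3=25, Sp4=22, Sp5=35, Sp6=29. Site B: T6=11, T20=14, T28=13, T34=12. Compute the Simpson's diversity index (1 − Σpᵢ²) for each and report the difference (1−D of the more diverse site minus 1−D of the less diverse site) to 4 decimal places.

Site A: N=159, proportions 0.125786, 0.176101, 0.157233, 0.138365, 0.220126, 0.18239, giving 1−D = 0.827578 (working shown to 6 dp, full precision carried).
Site B: N=50, proportions 0.22, 0.28, 0.26, 0.24, giving 1−D = 0.748000.
Difference = |0.827578 − 0.748000| = 0.079578, i.e. 0.0796 to 4 decimal places.

0.0796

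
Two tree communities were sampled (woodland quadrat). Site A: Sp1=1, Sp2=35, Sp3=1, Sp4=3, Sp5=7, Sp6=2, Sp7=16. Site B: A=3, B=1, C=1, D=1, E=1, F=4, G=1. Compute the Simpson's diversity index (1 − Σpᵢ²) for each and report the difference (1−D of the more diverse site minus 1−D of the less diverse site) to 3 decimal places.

0.157

Site A: N=65, proportions 0.01538, 0.53846, 0.01538, 0.04615, 0.10769, 0.03077, 0.24615, giving 1−D = 0.63432 (working shown to 5 dp, full precision carried).
Site B: N=12, proportions 0.25, 0.08333, 0.08333, 0.08333, 0.08333, 0.33333, 0.08333, giving 1−D = 0.79167.
Difference = |0.63432 − 0.79167| = 0.15735, i.e. 0.157 to 3 decimal places.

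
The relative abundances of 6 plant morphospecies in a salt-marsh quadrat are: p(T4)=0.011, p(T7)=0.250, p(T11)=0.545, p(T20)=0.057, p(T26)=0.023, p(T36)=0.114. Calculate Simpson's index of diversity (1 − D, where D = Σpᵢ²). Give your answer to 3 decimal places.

0.624

D = 0.011² + 0.25² + 0.545² + 0.057² + 0.023² + 0.114² = 0.00012 + 0.06250 + 0.29703 + 0.00325 + 0.00053 + 0.01300 = 0.37642 (working shown to 5 dp, full precision carried).
So 1 − D = 0.62358, i.e. 0.624 to 3 decimal places.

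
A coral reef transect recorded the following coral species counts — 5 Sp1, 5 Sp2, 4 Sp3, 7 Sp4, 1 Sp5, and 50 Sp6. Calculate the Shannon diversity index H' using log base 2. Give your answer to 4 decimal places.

1.5440

Total N = 5+5+4+7+1+50 = 72, so the proportions are 0.069444, 0.069444, 0.055556, 0.097222, 0.013889, 0.694444 (working shown to 6 dp, full precision carried).
Each pᵢ log₂ pᵢ term: 0.069444×(-3.847997)=-0.267222, 0.069444×(-3.847997)=-0.267222, 0.055556×(-4.169925)=-0.231663, 0.097222×(-3.362570)=-0.326917, 0.013889×(-6.169925)=-0.085693, 0.694444×(-0.526069)=-0.365326.
Sum = -1.544042, so H' = 1.5440.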